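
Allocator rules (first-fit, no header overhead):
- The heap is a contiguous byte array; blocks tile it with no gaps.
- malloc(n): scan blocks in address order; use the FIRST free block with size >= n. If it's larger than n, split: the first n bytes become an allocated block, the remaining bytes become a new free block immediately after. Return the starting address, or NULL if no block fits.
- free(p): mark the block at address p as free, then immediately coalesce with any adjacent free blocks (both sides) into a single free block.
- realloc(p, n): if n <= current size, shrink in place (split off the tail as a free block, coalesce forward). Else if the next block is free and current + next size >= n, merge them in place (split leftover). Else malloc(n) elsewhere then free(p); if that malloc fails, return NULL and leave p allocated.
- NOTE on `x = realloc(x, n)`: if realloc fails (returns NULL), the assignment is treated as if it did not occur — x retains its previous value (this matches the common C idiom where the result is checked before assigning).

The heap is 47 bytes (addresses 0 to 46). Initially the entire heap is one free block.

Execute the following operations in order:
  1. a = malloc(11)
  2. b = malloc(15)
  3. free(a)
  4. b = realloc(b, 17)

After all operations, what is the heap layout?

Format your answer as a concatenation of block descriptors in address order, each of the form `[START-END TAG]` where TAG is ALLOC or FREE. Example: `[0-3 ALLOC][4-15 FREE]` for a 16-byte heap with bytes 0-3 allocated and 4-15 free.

Op 1: a = malloc(11) -> a = 0; heap: [0-10 ALLOC][11-46 FREE]
Op 2: b = malloc(15) -> b = 11; heap: [0-10 ALLOC][11-25 ALLOC][26-46 FREE]
Op 3: free(a) -> (freed a); heap: [0-10 FREE][11-25 ALLOC][26-46 FREE]
Op 4: b = realloc(b, 17) -> b = 11; heap: [0-10 FREE][11-27 ALLOC][28-46 FREE]

Answer: [0-10 FREE][11-27 ALLOC][28-46 FREE]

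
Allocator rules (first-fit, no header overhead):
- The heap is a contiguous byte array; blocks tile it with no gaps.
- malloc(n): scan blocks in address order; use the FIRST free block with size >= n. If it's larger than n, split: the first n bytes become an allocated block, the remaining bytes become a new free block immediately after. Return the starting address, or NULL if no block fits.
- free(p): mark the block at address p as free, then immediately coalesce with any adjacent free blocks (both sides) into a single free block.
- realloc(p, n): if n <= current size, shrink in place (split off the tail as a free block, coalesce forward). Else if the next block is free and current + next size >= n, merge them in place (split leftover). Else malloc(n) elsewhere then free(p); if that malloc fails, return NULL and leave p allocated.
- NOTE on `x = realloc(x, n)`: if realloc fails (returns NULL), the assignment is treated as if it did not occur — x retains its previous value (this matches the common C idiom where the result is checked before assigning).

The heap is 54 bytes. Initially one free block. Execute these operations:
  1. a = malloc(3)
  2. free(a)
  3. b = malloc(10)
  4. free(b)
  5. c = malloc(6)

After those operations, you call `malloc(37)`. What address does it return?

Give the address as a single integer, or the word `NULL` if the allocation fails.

Answer: 6

Derivation:
Op 1: a = malloc(3) -> a = 0; heap: [0-2 ALLOC][3-53 FREE]
Op 2: free(a) -> (freed a); heap: [0-53 FREE]
Op 3: b = malloc(10) -> b = 0; heap: [0-9 ALLOC][10-53 FREE]
Op 4: free(b) -> (freed b); heap: [0-53 FREE]
Op 5: c = malloc(6) -> c = 0; heap: [0-5 ALLOC][6-53 FREE]
malloc(37): first-fit scan over [0-5 ALLOC][6-53 FREE] -> 6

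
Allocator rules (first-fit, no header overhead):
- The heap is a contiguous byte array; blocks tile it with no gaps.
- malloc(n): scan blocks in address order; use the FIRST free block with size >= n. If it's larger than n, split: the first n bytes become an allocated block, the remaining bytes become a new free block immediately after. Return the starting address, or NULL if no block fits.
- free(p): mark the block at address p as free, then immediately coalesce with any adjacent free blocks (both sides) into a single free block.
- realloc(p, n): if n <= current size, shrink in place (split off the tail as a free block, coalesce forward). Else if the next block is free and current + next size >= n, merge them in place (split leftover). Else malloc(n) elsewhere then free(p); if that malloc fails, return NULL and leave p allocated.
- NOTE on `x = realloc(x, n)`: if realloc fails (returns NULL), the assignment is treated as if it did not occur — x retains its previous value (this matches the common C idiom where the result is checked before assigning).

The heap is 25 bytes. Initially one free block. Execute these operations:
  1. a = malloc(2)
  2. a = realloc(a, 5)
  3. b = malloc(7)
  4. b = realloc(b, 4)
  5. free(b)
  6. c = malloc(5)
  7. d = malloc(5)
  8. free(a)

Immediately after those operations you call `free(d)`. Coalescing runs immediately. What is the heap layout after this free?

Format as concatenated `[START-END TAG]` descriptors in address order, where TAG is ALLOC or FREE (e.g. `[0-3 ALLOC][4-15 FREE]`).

Op 1: a = malloc(2) -> a = 0; heap: [0-1 ALLOC][2-24 FREE]
Op 2: a = realloc(a, 5) -> a = 0; heap: [0-4 ALLOC][5-24 FREE]
Op 3: b = malloc(7) -> b = 5; heap: [0-4 ALLOC][5-11 ALLOC][12-24 FREE]
Op 4: b = realloc(b, 4) -> b = 5; heap: [0-4 ALLOC][5-8 ALLOC][9-24 FREE]
Op 5: free(b) -> (freed b); heap: [0-4 ALLOC][5-24 FREE]
Op 6: c = malloc(5) -> c = 5; heap: [0-4 ALLOC][5-9 ALLOC][10-24 FREE]
Op 7: d = malloc(5) -> d = 10; heap: [0-4 ALLOC][5-9 ALLOC][10-14 ALLOC][15-24 FREE]
Op 8: free(a) -> (freed a); heap: [0-4 FREE][5-9 ALLOC][10-14 ALLOC][15-24 FREE]
free(d): d = 10 -> block [10-14 ALLOC]; mark free, coalesce with adjacent free neighbors -> [0-4 FREE][5-9 ALLOC][10-24 FREE]

Answer: [0-4 FREE][5-9 ALLOC][10-24 FREE]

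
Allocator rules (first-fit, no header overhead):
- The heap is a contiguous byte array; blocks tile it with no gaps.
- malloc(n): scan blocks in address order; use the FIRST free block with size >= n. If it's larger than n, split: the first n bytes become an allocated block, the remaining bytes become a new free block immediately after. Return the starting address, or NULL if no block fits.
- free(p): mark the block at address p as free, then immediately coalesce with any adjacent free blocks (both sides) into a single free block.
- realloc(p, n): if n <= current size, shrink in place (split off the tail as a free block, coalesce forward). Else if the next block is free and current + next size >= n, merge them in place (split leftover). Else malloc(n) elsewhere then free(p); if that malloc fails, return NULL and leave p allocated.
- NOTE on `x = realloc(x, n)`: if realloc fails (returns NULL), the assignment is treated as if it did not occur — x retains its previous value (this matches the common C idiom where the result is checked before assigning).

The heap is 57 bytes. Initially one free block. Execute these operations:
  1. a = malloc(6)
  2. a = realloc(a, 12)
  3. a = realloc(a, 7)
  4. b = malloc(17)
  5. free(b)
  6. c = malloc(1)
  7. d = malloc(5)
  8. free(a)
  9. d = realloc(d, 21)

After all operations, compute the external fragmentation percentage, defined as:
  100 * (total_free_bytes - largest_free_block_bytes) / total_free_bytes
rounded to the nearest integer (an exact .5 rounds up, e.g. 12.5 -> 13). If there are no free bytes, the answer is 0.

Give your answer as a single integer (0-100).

Op 1: a = malloc(6) -> a = 0; heap: [0-5 ALLOC][6-56 FREE]
Op 2: a = realloc(a, 12) -> a = 0; heap: [0-11 ALLOC][12-56 FREE]
Op 3: a = realloc(a, 7) -> a = 0; heap: [0-6 ALLOC][7-56 FREE]
Op 4: b = malloc(17) -> b = 7; heap: [0-6 ALLOC][7-23 ALLOC][24-56 FREE]
Op 5: free(b) -> (freed b); heap: [0-6 ALLOC][7-56 FREE]
Op 6: c = malloc(1) -> c = 7; heap: [0-6 ALLOC][7-7 ALLOC][8-56 FREE]
Op 7: d = malloc(5) -> d = 8; heap: [0-6 ALLOC][7-7 ALLOC][8-12 ALLOC][13-56 FREE]
Op 8: free(a) -> (freed a); heap: [0-6 FREE][7-7 ALLOC][8-12 ALLOC][13-56 FREE]
Op 9: d = realloc(d, 21) -> d = 8; heap: [0-6 FREE][7-7 ALLOC][8-28 ALLOC][29-56 FREE]
Free blocks: [7 28] total_free=35 largest=28 -> 100*(35-28)/35 = 700/35 = 20

Answer: 20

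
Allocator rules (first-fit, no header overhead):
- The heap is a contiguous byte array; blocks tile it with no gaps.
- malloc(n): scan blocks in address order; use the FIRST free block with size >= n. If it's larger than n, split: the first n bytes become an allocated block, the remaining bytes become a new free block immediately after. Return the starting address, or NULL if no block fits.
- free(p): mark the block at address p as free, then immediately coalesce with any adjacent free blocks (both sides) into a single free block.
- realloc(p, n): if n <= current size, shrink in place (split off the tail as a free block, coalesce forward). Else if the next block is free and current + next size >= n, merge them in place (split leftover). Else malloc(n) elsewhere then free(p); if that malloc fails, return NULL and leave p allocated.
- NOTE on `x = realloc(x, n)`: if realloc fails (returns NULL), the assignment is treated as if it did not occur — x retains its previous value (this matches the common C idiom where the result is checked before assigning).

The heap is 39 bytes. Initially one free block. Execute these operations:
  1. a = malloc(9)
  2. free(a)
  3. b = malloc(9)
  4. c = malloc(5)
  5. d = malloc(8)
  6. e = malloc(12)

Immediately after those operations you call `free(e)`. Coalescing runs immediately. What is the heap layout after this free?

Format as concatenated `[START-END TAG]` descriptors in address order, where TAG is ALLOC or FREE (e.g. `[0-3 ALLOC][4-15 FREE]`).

Op 1: a = malloc(9) -> a = 0; heap: [0-8 ALLOC][9-38 FREE]
Op 2: free(a) -> (freed a); heap: [0-38 FREE]
Op 3: b = malloc(9) -> b = 0; heap: [0-8 ALLOC][9-38 FREE]
Op 4: c = malloc(5) -> c = 9; heap: [0-8 ALLOC][9-13 ALLOC][14-38 FREE]
Op 5: d = malloc(8) -> d = 14; heap: [0-8 ALLOC][9-13 ALLOC][14-21 ALLOC][22-38 FREE]
Op 6: e = malloc(12) -> e = 22; heap: [0-8 ALLOC][9-13 ALLOC][14-21 ALLOC][22-33 ALLOC][34-38 FREE]
free(e): e = 22 -> block [22-33 ALLOC]; mark free, coalesce with adjacent free neighbors -> [0-8 ALLOC][9-13 ALLOC][14-21 ALLOC][22-38 FREE]

Answer: [0-8 ALLOC][9-13 ALLOC][14-21 ALLOC][22-38 FREE]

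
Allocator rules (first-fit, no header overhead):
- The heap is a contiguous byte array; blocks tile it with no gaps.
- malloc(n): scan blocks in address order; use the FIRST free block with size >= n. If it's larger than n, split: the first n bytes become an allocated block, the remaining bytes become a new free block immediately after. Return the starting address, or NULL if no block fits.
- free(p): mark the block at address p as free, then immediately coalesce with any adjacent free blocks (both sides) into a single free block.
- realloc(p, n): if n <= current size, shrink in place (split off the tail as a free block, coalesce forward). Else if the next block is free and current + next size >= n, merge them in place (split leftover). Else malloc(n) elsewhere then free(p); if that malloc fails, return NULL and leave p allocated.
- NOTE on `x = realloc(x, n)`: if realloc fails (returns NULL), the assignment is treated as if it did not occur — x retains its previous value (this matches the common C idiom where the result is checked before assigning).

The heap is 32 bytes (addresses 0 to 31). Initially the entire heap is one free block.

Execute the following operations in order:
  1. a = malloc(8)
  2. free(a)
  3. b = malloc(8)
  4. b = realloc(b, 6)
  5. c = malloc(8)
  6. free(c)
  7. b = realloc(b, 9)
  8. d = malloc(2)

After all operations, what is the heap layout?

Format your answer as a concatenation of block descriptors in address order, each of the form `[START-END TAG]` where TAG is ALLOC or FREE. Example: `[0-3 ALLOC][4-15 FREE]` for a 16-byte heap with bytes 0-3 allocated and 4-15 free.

Op 1: a = malloc(8) -> a = 0; heap: [0-7 ALLOC][8-31 FREE]
Op 2: free(a) -> (freed a); heap: [0-31 FREE]
Op 3: b = malloc(8) -> b = 0; heap: [0-7 ALLOC][8-31 FREE]
Op 4: b = realloc(b, 6) -> b = 0; heap: [0-5 ALLOC][6-31 FREE]
Op 5: c = malloc(8) -> c = 6; heap: [0-5 ALLOC][6-13 ALLOC][14-31 FREE]
Op 6: free(c) -> (freed c); heap: [0-5 ALLOC][6-31 FREE]
Op 7: b = realloc(b, 9) -> b = 0; heap: [0-8 ALLOC][9-31 FREE]
Op 8: d = malloc(2) -> d = 9; heap: [0-8 ALLOC][9-10 ALLOC][11-31 FREE]

Answer: [0-8 ALLOC][9-10 ALLOC][11-31 FREE]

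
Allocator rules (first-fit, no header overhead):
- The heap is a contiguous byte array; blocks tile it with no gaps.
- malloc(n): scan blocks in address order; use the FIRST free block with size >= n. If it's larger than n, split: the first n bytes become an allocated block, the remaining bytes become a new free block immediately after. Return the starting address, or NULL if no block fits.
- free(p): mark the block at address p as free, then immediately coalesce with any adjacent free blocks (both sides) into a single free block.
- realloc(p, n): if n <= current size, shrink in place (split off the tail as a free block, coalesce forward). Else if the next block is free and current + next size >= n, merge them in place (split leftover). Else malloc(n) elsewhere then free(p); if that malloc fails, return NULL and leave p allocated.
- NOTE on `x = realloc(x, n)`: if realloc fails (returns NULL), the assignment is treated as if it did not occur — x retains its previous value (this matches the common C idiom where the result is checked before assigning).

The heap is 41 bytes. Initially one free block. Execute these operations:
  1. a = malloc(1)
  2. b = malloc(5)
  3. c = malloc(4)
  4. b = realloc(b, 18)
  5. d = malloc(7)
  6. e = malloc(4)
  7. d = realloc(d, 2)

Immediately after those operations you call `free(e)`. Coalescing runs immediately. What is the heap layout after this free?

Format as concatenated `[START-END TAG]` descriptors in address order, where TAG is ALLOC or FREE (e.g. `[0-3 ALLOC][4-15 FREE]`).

Answer: [0-0 ALLOC][1-5 FREE][6-9 ALLOC][10-27 ALLOC][28-29 ALLOC][30-40 FREE]

Derivation:
Op 1: a = malloc(1) -> a = 0; heap: [0-0 ALLOC][1-40 FREE]
Op 2: b = malloc(5) -> b = 1; heap: [0-0 ALLOC][1-5 ALLOC][6-40 FREE]
Op 3: c = malloc(4) -> c = 6; heap: [0-0 ALLOC][1-5 ALLOC][6-9 ALLOC][10-40 FREE]
Op 4: b = realloc(b, 18) -> b = 10; heap: [0-0 ALLOC][1-5 FREE][6-9 ALLOC][10-27 ALLOC][28-40 FREE]
Op 5: d = malloc(7) -> d = 28; heap: [0-0 ALLOC][1-5 FREE][6-9 ALLOC][10-27 ALLOC][28-34 ALLOC][35-40 FREE]
Op 6: e = malloc(4) -> e = 1; heap: [0-0 ALLOC][1-4 ALLOC][5-5 FREE][6-9 ALLOC][10-27 ALLOC][28-34 ALLOC][35-40 FREE]
Op 7: d = realloc(d, 2) -> d = 28; heap: [0-0 ALLOC][1-4 ALLOC][5-5 FREE][6-9 ALLOC][10-27 ALLOC][28-29 ALLOC][30-40 FREE]
free(e): e = 1 -> block [1-4 ALLOC]; mark free, coalesce with adjacent free neighbors -> [0-0 ALLOC][1-5 FREE][6-9 ALLOC][10-27 ALLOC][28-29 ALLOC][30-40 FREE]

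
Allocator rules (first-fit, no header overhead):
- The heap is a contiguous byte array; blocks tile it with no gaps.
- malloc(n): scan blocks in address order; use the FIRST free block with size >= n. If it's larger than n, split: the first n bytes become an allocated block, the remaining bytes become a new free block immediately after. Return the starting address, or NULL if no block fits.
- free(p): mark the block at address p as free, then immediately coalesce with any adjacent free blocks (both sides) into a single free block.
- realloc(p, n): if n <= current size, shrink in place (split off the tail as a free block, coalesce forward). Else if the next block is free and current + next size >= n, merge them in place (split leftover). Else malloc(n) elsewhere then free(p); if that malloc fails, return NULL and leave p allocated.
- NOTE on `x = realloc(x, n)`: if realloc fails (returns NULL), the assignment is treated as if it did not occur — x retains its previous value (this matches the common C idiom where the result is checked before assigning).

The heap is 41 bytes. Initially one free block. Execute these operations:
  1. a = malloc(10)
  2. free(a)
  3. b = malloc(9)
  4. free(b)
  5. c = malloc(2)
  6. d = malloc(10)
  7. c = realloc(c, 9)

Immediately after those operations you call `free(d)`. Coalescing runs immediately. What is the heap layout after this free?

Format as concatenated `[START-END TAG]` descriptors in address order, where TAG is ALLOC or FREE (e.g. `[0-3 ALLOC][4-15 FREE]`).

Answer: [0-11 FREE][12-20 ALLOC][21-40 FREE]

Derivation:
Op 1: a = malloc(10) -> a = 0; heap: [0-9 ALLOC][10-40 FREE]
Op 2: free(a) -> (freed a); heap: [0-40 FREE]
Op 3: b = malloc(9) -> b = 0; heap: [0-8 ALLOC][9-40 FREE]
Op 4: free(b) -> (freed b); heap: [0-40 FREE]
Op 5: c = malloc(2) -> c = 0; heap: [0-1 ALLOC][2-40 FREE]
Op 6: d = malloc(10) -> d = 2; heap: [0-1 ALLOC][2-11 ALLOC][12-40 FREE]
Op 7: c = realloc(c, 9) -> c = 12; heap: [0-1 FREE][2-11 ALLOC][12-20 ALLOC][21-40 FREE]
free(d): d = 2 -> block [2-11 ALLOC]; mark free, coalesce with adjacent free neighbors -> [0-11 FREE][12-20 ALLOC][21-40 FREE]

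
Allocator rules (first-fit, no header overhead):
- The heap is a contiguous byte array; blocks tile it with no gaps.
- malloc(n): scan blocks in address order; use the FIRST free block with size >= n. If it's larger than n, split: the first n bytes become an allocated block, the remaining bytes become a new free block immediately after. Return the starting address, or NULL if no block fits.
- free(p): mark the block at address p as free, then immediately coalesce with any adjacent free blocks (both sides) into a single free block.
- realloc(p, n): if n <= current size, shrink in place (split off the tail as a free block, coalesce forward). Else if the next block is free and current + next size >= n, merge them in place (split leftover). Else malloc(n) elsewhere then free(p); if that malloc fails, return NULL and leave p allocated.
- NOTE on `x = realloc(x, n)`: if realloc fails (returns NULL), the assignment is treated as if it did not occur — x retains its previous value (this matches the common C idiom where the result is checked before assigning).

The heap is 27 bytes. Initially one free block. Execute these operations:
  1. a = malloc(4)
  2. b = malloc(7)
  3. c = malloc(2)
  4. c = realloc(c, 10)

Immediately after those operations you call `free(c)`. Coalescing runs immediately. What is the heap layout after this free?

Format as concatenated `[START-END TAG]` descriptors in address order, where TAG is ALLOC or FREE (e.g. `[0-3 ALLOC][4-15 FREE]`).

Op 1: a = malloc(4) -> a = 0; heap: [0-3 ALLOC][4-26 FREE]
Op 2: b = malloc(7) -> b = 4; heap: [0-3 ALLOC][4-10 ALLOC][11-26 FREE]
Op 3: c = malloc(2) -> c = 11; heap: [0-3 ALLOC][4-10 ALLOC][11-12 ALLOC][13-26 FREE]
Op 4: c = realloc(c, 10) -> c = 11; heap: [0-3 ALLOC][4-10 ALLOC][11-20 ALLOC][21-26 FREE]
free(c): c = 11 -> block [11-20 ALLOC]; mark free, coalesce with adjacent free neighbors -> [0-3 ALLOC][4-10 ALLOC][11-26 FREE]

Answer: [0-3 ALLOC][4-10 ALLOC][11-26 FREE]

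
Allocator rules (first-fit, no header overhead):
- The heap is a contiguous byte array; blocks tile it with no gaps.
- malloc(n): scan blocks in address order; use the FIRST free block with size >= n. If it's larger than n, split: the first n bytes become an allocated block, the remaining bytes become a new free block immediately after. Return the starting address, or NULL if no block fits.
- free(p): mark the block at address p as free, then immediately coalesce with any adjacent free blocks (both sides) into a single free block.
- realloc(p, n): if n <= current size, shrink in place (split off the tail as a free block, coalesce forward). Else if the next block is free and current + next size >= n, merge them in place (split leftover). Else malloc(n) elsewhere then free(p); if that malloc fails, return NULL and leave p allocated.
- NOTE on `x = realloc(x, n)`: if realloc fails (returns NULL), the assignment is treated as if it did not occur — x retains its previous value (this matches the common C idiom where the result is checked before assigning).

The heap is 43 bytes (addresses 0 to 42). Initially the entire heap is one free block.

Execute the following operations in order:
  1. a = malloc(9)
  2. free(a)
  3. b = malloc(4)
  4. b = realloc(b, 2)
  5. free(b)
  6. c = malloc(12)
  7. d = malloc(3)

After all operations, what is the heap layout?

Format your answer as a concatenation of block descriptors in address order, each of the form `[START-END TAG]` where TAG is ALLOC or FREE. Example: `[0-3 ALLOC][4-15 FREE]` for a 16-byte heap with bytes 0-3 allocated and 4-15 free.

Answer: [0-11 ALLOC][12-14 ALLOC][15-42 FREE]

Derivation:
Op 1: a = malloc(9) -> a = 0; heap: [0-8 ALLOC][9-42 FREE]
Op 2: free(a) -> (freed a); heap: [0-42 FREE]
Op 3: b = malloc(4) -> b = 0; heap: [0-3 ALLOC][4-42 FREE]
Op 4: b = realloc(b, 2) -> b = 0; heap: [0-1 ALLOC][2-42 FREE]
Op 5: free(b) -> (freed b); heap: [0-42 FREE]
Op 6: c = malloc(12) -> c = 0; heap: [0-11 ALLOC][12-42 FREE]
Op 7: d = malloc(3) -> d = 12; heap: [0-11 ALLOC][12-14 ALLOC][15-42 FREE]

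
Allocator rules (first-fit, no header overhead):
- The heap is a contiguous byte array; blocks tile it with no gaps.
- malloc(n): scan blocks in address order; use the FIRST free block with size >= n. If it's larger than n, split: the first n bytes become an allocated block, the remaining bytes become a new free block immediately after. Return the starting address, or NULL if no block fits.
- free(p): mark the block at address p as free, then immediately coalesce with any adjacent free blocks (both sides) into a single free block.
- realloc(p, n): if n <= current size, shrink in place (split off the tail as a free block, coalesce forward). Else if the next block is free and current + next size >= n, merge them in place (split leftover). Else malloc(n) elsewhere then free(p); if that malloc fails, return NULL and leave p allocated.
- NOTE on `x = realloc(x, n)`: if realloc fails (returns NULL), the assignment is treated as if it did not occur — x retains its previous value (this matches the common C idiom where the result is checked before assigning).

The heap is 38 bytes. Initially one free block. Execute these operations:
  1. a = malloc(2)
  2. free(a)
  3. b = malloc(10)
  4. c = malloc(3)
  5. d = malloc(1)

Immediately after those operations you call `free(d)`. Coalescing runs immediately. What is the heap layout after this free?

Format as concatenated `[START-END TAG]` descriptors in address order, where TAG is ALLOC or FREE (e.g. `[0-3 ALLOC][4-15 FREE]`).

Op 1: a = malloc(2) -> a = 0; heap: [0-1 ALLOC][2-37 FREE]
Op 2: free(a) -> (freed a); heap: [0-37 FREE]
Op 3: b = malloc(10) -> b = 0; heap: [0-9 ALLOC][10-37 FREE]
Op 4: c = malloc(3) -> c = 10; heap: [0-9 ALLOC][10-12 ALLOC][13-37 FREE]
Op 5: d = malloc(1) -> d = 13; heap: [0-9 ALLOC][10-12 ALLOC][13-13 ALLOC][14-37 FREE]
free(d): d = 13 -> block [13-13 ALLOC]; mark free, coalesce with adjacent free neighbors -> [0-9 ALLOC][10-12 ALLOC][13-37 FREE]

Answer: [0-9 ALLOC][10-12 ALLOC][13-37 FREE]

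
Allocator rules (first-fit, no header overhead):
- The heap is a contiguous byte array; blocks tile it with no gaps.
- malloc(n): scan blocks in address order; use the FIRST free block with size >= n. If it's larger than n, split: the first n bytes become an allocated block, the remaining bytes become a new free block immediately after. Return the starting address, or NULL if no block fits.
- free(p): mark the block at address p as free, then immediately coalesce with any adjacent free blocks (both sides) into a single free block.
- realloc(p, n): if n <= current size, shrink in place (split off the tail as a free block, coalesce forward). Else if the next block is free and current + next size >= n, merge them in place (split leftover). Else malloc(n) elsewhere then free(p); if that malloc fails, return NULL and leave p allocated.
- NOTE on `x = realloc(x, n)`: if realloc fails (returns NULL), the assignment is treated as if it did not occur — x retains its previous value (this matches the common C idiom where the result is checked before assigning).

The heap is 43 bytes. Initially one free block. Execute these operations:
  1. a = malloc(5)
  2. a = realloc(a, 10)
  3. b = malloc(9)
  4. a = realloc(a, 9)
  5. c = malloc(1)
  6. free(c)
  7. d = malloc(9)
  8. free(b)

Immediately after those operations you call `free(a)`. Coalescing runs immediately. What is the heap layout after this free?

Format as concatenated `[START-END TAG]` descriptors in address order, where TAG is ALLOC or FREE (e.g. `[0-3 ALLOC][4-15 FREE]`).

Answer: [0-18 FREE][19-27 ALLOC][28-42 FREE]

Derivation:
Op 1: a = malloc(5) -> a = 0; heap: [0-4 ALLOC][5-42 FREE]
Op 2: a = realloc(a, 10) -> a = 0; heap: [0-9 ALLOC][10-42 FREE]
Op 3: b = malloc(9) -> b = 10; heap: [0-9 ALLOC][10-18 ALLOC][19-42 FREE]
Op 4: a = realloc(a, 9) -> a = 0; heap: [0-8 ALLOC][9-9 FREE][10-18 ALLOC][19-42 FREE]
Op 5: c = malloc(1) -> c = 9; heap: [0-8 ALLOC][9-9 ALLOC][10-18 ALLOC][19-42 FREE]
Op 6: free(c) -> (freed c); heap: [0-8 ALLOC][9-9 FREE][10-18 ALLOC][19-42 FREE]
Op 7: d = malloc(9) -> d = 19; heap: [0-8 ALLOC][9-9 FREE][10-18 ALLOC][19-27 ALLOC][28-42 FREE]
Op 8: free(b) -> (freed b); heap: [0-8 ALLOC][9-18 FREE][19-27 ALLOC][28-42 FREE]
free(a): a = 0 -> block [0-8 ALLOC]; mark free, coalesce with adjacent free neighbors -> [0-18 FREE][19-27 ALLOC][28-42 FREE]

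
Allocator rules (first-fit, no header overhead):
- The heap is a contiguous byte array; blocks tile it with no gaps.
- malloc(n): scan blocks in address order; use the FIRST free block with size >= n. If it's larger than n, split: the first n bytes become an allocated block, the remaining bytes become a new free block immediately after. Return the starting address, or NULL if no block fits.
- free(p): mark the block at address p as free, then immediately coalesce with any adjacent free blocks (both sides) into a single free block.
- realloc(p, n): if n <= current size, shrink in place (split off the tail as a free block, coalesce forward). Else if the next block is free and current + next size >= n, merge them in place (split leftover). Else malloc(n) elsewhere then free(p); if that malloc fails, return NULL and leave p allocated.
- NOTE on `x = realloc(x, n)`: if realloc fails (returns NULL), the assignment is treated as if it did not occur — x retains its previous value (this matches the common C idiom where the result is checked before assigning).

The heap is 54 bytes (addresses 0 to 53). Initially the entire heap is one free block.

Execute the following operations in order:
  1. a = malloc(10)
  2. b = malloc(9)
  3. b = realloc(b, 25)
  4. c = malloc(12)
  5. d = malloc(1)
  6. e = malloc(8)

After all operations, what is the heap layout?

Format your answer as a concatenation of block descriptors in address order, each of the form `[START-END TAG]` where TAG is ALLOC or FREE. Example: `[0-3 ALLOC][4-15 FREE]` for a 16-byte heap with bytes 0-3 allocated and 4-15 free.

Op 1: a = malloc(10) -> a = 0; heap: [0-9 ALLOC][10-53 FREE]
Op 2: b = malloc(9) -> b = 10; heap: [0-9 ALLOC][10-18 ALLOC][19-53 FREE]
Op 3: b = realloc(b, 25) -> b = 10; heap: [0-9 ALLOC][10-34 ALLOC][35-53 FREE]
Op 4: c = malloc(12) -> c = 35; heap: [0-9 ALLOC][10-34 ALLOC][35-46 ALLOC][47-53 FREE]
Op 5: d = malloc(1) -> d = 47; heap: [0-9 ALLOC][10-34 ALLOC][35-46 ALLOC][47-47 ALLOC][48-53 FREE]
Op 6: e = malloc(8) -> e = NULL; heap: [0-9 ALLOC][10-34 ALLOC][35-46 ALLOC][47-47 ALLOC][48-53 FREE]

Answer: [0-9 ALLOC][10-34 ALLOC][35-46 ALLOC][47-47 ALLOC][48-53 FREE]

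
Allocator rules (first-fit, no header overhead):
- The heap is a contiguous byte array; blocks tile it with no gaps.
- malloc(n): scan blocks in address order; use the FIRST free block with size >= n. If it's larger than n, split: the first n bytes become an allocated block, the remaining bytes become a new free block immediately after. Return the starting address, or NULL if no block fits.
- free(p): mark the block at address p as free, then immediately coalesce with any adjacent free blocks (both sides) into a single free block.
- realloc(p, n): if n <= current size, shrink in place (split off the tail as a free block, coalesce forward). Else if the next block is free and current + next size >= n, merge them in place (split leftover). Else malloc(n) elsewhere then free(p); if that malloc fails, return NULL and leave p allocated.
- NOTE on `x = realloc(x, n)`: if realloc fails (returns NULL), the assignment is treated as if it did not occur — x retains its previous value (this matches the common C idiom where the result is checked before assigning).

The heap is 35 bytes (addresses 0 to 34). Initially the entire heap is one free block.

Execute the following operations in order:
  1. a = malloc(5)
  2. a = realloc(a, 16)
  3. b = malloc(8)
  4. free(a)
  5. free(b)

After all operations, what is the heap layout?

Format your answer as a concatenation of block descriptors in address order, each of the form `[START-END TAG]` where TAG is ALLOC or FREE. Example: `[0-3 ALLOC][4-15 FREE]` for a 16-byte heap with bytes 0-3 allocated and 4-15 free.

Answer: [0-34 FREE]

Derivation:
Op 1: a = malloc(5) -> a = 0; heap: [0-4 ALLOC][5-34 FREE]
Op 2: a = realloc(a, 16) -> a = 0; heap: [0-15 ALLOC][16-34 FREE]
Op 3: b = malloc(8) -> b = 16; heap: [0-15 ALLOC][16-23 ALLOC][24-34 FREE]
Op 4: free(a) -> (freed a); heap: [0-15 FREE][16-23 ALLOC][24-34 FREE]
Op 5: free(b) -> (freed b); heap: [0-34 FREE]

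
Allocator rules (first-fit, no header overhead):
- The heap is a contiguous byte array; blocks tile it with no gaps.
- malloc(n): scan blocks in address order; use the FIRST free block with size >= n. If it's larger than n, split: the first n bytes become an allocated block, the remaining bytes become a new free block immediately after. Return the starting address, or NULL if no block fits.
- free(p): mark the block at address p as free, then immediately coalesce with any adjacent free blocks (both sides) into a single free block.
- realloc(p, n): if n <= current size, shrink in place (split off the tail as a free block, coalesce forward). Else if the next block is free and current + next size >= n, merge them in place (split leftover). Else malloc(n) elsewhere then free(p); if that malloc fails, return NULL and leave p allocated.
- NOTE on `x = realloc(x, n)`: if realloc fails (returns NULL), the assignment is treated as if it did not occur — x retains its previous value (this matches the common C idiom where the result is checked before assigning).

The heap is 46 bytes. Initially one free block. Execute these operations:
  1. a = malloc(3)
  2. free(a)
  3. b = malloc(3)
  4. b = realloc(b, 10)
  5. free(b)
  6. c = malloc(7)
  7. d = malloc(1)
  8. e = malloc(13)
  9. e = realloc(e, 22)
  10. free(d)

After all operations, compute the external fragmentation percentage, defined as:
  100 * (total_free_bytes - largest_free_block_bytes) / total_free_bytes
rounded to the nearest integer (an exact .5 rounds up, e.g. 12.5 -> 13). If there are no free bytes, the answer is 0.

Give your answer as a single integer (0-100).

Op 1: a = malloc(3) -> a = 0; heap: [0-2 ALLOC][3-45 FREE]
Op 2: free(a) -> (freed a); heap: [0-45 FREE]
Op 3: b = malloc(3) -> b = 0; heap: [0-2 ALLOC][3-45 FREE]
Op 4: b = realloc(b, 10) -> b = 0; heap: [0-9 ALLOC][10-45 FREE]
Op 5: free(b) -> (freed b); heap: [0-45 FREE]
Op 6: c = malloc(7) -> c = 0; heap: [0-6 ALLOC][7-45 FREE]
Op 7: d = malloc(1) -> d = 7; heap: [0-6 ALLOC][7-7 ALLOC][8-45 FREE]
Op 8: e = malloc(13) -> e = 8; heap: [0-6 ALLOC][7-7 ALLOC][8-20 ALLOC][21-45 FREE]
Op 9: e = realloc(e, 22) -> e = 8; heap: [0-6 ALLOC][7-7 ALLOC][8-29 ALLOC][30-45 FREE]
Op 10: free(d) -> (freed d); heap: [0-6 ALLOC][7-7 FREE][8-29 ALLOC][30-45 FREE]
Free blocks: [1 16] total_free=17 largest=16 -> 100*(17-16)/17 = 100/17 ≈ 5.882 -> rounds to 6

Answer: 6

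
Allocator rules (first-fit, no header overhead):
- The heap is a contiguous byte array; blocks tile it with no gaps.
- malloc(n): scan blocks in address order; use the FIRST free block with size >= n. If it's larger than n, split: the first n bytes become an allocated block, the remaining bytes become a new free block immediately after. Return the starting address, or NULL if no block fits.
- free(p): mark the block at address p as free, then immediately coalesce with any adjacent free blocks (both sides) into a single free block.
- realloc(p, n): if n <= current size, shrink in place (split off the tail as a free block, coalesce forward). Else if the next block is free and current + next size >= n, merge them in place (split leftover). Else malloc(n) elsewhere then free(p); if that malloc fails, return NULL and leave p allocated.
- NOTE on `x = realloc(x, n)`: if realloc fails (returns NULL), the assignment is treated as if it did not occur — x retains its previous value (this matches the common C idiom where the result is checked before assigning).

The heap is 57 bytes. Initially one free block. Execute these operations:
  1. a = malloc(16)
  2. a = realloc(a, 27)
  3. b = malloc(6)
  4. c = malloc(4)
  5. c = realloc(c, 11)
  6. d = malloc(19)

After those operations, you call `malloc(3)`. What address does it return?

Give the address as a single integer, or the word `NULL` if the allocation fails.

Op 1: a = malloc(16) -> a = 0; heap: [0-15 ALLOC][16-56 FREE]
Op 2: a = realloc(a, 27) -> a = 0; heap: [0-26 ALLOC][27-56 FREE]
Op 3: b = malloc(6) -> b = 27; heap: [0-26 ALLOC][27-32 ALLOC][33-56 FREE]
Op 4: c = malloc(4) -> c = 33; heap: [0-26 ALLOC][27-32 ALLOC][33-36 ALLOC][37-56 FREE]
Op 5: c = realloc(c, 11) -> c = 33; heap: [0-26 ALLOC][27-32 ALLOC][33-43 ALLOC][44-56 FREE]
Op 6: d = malloc(19) -> d = NULL; heap: [0-26 ALLOC][27-32 ALLOC][33-43 ALLOC][44-56 FREE]
malloc(3): first-fit scan over [0-26 ALLOC][27-32 ALLOC][33-43 ALLOC][44-56 FREE] -> 44

Answer: 44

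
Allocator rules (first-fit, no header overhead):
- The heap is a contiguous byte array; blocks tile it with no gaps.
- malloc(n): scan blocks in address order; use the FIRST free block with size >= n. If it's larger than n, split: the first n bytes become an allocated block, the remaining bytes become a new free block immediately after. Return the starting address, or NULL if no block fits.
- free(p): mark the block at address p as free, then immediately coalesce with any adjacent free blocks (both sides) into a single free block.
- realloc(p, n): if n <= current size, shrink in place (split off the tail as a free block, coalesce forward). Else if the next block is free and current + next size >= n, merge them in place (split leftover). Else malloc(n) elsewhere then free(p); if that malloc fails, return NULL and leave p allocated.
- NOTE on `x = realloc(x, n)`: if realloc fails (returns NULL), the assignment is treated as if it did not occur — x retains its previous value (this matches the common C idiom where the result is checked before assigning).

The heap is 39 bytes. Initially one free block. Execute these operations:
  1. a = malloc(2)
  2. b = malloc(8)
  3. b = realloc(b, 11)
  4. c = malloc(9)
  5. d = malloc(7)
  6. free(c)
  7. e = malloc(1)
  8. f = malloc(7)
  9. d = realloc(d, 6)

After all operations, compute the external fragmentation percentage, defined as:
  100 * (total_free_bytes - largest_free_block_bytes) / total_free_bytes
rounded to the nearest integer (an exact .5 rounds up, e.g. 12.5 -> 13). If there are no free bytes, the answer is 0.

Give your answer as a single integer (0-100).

Op 1: a = malloc(2) -> a = 0; heap: [0-1 ALLOC][2-38 FREE]
Op 2: b = malloc(8) -> b = 2; heap: [0-1 ALLOC][2-9 ALLOC][10-38 FREE]
Op 3: b = realloc(b, 11) -> b = 2; heap: [0-1 ALLOC][2-12 ALLOC][13-38 FREE]
Op 4: c = malloc(9) -> c = 13; heap: [0-1 ALLOC][2-12 ALLOC][13-21 ALLOC][22-38 FREE]
Op 5: d = malloc(7) -> d = 22; heap: [0-1 ALLOC][2-12 ALLOC][13-21 ALLOC][22-28 ALLOC][29-38 FREE]
Op 6: free(c) -> (freed c); heap: [0-1 ALLOC][2-12 ALLOC][13-21 FREE][22-28 ALLOC][29-38 FREE]
Op 7: e = malloc(1) -> e = 13; heap: [0-1 ALLOC][2-12 ALLOC][13-13 ALLOC][14-21 FREE][22-28 ALLOC][29-38 FREE]
Op 8: f = malloc(7) -> f = 14; heap: [0-1 ALLOC][2-12 ALLOC][13-13 ALLOC][14-20 ALLOC][21-21 FREE][22-28 ALLOC][29-38 FREE]
Op 9: d = realloc(d, 6) -> d = 22; heap: [0-1 ALLOC][2-12 ALLOC][13-13 ALLOC][14-20 ALLOC][21-21 FREE][22-27 ALLOC][28-38 FREE]
Free blocks: [1 11] total_free=12 largest=11 -> 100*(12-11)/12 = 100/12 ≈ 8.333 -> rounds to 8

Answer: 8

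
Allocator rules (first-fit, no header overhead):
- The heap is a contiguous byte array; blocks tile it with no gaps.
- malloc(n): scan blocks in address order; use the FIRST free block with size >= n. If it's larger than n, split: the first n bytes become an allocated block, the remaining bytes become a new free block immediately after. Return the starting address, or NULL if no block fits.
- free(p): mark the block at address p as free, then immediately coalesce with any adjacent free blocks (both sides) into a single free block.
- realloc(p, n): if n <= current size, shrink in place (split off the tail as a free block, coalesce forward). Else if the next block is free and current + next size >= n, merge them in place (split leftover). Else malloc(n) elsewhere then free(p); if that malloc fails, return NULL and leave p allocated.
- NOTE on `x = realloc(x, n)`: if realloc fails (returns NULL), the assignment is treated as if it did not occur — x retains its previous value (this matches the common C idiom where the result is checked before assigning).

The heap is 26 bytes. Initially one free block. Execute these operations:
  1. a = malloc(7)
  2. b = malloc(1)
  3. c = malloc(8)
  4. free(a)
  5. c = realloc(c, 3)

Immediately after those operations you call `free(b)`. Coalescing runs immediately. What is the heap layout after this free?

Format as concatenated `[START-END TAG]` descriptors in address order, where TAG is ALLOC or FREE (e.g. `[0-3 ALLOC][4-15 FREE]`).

Answer: [0-7 FREE][8-10 ALLOC][11-25 FREE]

Derivation:
Op 1: a = malloc(7) -> a = 0; heap: [0-6 ALLOC][7-25 FREE]
Op 2: b = malloc(1) -> b = 7; heap: [0-6 ALLOC][7-7 ALLOC][8-25 FREE]
Op 3: c = malloc(8) -> c = 8; heap: [0-6 ALLOC][7-7 ALLOC][8-15 ALLOC][16-25 FREE]
Op 4: free(a) -> (freed a); heap: [0-6 FREE][7-7 ALLOC][8-15 ALLOC][16-25 FREE]
Op 5: c = realloc(c, 3) -> c = 8; heap: [0-6 FREE][7-7 ALLOC][8-10 ALLOC][11-25 FREE]
free(b): b = 7 -> block [7-7 ALLOC]; mark free, coalesce with adjacent free neighbors -> [0-7 FREE][8-10 ALLOC][11-25 FREE]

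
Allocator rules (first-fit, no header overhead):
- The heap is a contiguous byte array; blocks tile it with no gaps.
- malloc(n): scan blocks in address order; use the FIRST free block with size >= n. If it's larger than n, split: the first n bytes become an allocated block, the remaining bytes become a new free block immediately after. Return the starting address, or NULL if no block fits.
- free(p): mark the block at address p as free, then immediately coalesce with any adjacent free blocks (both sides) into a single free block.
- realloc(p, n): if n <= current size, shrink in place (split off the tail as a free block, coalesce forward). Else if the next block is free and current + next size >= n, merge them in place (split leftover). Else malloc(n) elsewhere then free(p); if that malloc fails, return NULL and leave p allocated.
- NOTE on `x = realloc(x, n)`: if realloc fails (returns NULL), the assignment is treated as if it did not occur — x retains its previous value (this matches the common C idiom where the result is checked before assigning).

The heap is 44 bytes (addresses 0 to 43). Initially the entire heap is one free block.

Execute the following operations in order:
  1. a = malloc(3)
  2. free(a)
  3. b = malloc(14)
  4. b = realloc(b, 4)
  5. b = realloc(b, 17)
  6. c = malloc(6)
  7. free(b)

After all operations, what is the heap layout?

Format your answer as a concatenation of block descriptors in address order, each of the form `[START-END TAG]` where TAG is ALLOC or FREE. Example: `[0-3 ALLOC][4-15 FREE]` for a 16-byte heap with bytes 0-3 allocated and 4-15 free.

Op 1: a = malloc(3) -> a = 0; heap: [0-2 ALLOC][3-43 FREE]
Op 2: free(a) -> (freed a); heap: [0-43 FREE]
Op 3: b = malloc(14) -> b = 0; heap: [0-13 ALLOC][14-43 FREE]
Op 4: b = realloc(b, 4) -> b = 0; heap: [0-3 ALLOC][4-43 FREE]
Op 5: b = realloc(b, 17) -> b = 0; heap: [0-16 ALLOC][17-43 FREE]
Op 6: c = malloc(6) -> c = 17; heap: [0-16 ALLOC][17-22 ALLOC][23-43 FREE]
Op 7: free(b) -> (freed b); heap: [0-16 FREE][17-22 ALLOC][23-43 FREE]

Answer: [0-16 FREE][17-22 ALLOC][23-43 FREE]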